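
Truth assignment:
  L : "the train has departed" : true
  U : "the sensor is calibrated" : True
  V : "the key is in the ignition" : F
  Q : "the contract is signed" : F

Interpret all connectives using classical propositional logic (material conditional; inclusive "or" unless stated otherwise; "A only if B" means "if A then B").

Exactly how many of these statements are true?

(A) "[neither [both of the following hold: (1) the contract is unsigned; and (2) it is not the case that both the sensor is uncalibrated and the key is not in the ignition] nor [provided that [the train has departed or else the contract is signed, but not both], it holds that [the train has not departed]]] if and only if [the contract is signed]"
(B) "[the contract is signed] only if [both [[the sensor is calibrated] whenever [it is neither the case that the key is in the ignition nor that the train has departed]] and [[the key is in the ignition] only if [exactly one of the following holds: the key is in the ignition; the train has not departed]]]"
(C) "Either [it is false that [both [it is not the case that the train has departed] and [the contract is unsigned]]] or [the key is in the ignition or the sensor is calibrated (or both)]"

3

(A): Formalization: ((~Q & (~U nand ~V)) nor ((L xor Q) -> ~L)) <-> Q

~Q = ~F = T
~U = ~T = F
~V = ~F = T
~U nand ~V = F nand T = T
~Q & (~U nand ~V) = T & T = T
L xor Q = T xor F = T
~L = ~T = F
(L xor Q) -> ~L = T -> F = F
(~Q & (~U nand ~V)) nor ((L xor Q) -> ~L) = T nor F = F
((~Q & (~U nand ~V)) nor ((L xor Q) -> ~L)) <-> Q = F <-> F = T
Hence (A) is true.

(B): In symbols: Q -> (((V nor L) -> U) & (V -> (V xor ~L)))

V nor L = F nor T = F
(V nor L) -> U = F -> T = T
~L = ~T = F
V xor ~L = F xor F = F
V -> (V xor ~L) = F -> F = T
((V nor L) -> U) & (V -> (V xor ~L)) = T & T = T
Q -> (((V nor L) -> U) & (V -> (V xor ~L))) = F -> T = T
Thus (B) is true.

(C): Parsed as ~(~L & ~Q) | (V | U)

~L = ~T = F
~Q = ~F = T
~L & ~Q = F & T = F
~(~L & ~Q) = ~F = T
V | U = F | T = T
~(~L & ~Q) | (V | U) = T | T = T
Hence (C) is true.

3 of the 3 statements are true.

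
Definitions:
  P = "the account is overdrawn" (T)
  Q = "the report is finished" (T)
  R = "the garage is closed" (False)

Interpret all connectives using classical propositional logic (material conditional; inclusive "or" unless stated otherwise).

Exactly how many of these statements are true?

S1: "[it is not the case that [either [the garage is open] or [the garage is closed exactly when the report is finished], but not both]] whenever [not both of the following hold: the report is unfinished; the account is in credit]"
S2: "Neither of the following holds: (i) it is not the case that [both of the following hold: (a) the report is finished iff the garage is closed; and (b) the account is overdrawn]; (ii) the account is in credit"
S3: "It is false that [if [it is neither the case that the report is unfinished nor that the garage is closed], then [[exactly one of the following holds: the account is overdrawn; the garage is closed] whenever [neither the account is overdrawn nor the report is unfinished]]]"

0

S1: This is (~Q nand ~P) -> ~(~R xor (R <-> Q)).

~Q = ~T = F
~P = ~T = F
~Q nand ~P = F nand F = T
~R = ~F = T
R <-> Q = F <-> T = F
~R xor (R <-> Q) = T xor F = T
~(~R xor (R <-> Q)) = ~T = F
(~Q nand ~P) -> ~(~R xor (R <-> Q)) = T -> F = F
Thus S1 is false.

S2: Formalization: ~((Q <-> R) & P) nor ~P

Q <-> R = T <-> F = F
(Q <-> R) & P = F & T = F
~((Q <-> R) & P) = ~F = T
~P = ~T = F
~((Q <-> R) & P) nor ~P = T nor F = F
Thus S2 is false.

S3: This is ~((~Q nor R) -> ((P nor ~Q) -> (P xor R))).

~Q = ~T = F
~Q nor R = F nor F = T
~Q = ~T = F
P nor ~Q = T nor F = F
P xor R = T xor F = T
(P nor ~Q) -> (P xor R) = F -> T = T
(~Q nor R) -> ((P nor ~Q) -> (P xor R)) = T -> T = T
~((~Q nor R) -> ((P nor ~Q) -> (P xor R))) = ~T = F
So S3 is false.

Count: 0.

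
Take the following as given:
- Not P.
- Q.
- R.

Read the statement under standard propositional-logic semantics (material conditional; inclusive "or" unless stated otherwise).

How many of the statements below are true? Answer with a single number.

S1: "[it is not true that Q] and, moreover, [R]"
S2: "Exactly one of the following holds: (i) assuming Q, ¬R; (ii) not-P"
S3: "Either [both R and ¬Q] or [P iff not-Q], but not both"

2

S1: Formalization: ¬Q ∧ R

¬Q = ¬T = F
¬Q ∧ R = F ∧ T = F
Hence S1 is false.

S2: This is (Q → ¬R) ⊕ ¬P.

¬R = ¬T = F
Q → ¬R = T → F = F
¬P = ¬F = T
(Q → ¬R) ⊕ ¬P = F ⊕ T = T
Thus S2 is true.

S3: In symbols: (R ∧ ¬Q) ⊕ (P ↔ ¬Q)

¬Q = ¬T = F
R ∧ ¬Q = T ∧ F = F
¬Q = ¬T = F
P ↔ ¬Q = F ↔ F = T
(R ∧ ¬Q) ⊕ (P ↔ ¬Q) = F ⊕ T = T
Hence S3 is true.

2 of the 3 statements are true (S2, S3).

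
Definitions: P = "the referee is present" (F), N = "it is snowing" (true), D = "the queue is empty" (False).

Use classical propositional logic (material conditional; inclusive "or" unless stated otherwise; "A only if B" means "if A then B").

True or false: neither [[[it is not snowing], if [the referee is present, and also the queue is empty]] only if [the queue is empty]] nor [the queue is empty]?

This is (((P and D) -> not N) -> D) nor D.

P and D = False and False = False
not N = not True = False
(P and D) -> not N = False -> False = True
((P and D) -> not N) -> D = True -> False = False
(((P and D) -> not N) -> D) nor D = False nor False = True

True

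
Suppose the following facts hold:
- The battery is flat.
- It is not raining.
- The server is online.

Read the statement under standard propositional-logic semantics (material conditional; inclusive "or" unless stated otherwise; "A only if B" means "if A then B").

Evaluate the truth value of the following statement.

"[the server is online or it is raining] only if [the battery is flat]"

The statement is true.

Let W = "the server is online" (True), Q = "it is raining" (False), U = "the battery is charged" (False).
Parsed as (W or Q) -> not U

W or Q = True or False = True
not U = not False = True
(W or Q) -> not U = True -> True = True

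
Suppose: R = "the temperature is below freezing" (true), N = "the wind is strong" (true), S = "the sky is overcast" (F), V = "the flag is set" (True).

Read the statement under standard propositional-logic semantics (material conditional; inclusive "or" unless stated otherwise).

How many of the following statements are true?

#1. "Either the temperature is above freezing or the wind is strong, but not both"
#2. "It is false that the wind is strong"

#1: Formalization: ¬R ⊕ N

¬R = ¬T = F
¬R ⊕ N = F ⊕ T = T
Thus #1 is true.

#2: In symbols: ¬N

¬N = ¬T = F
So #2 is false.

Count: 1.

1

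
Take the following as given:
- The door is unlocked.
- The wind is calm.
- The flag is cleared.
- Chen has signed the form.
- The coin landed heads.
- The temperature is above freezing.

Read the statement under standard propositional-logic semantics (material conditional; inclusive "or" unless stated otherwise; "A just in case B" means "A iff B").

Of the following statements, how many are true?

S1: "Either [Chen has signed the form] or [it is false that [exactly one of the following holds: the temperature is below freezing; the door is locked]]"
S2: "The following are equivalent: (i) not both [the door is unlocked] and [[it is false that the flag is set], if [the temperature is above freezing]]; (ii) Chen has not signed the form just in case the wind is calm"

Let S = "Chen has signed the form" (T), V = "the temperature is below freezing" (F), P = "the door is locked" (F), R = "the flag is set" (F), Q = "the wind is strong" (F).

S1: Formalization: S ∨ ¬(V ⊕ P)

V ⊕ P = F ⊕ F = F
¬(V ⊕ P) = ¬F = T
S ∨ ¬(V ⊕ P) = T ∨ T = T
So S1 is true.

S2: Parsed as (¬P ↑ (¬V → ¬R)) ↔ (¬S ↔ ¬Q)

¬P = ¬F = T
¬V = ¬F = T
¬R = ¬F = T
¬V → ¬R = T → T = T
¬P ↑ (¬V → ¬R) = T ↑ T = F
¬S = ¬T = F
¬Q = ¬F = T
¬S ↔ ¬Q = F ↔ T = F
(¬P ↑ (¬V → ¬R)) ↔ (¬S ↔ ¬Q) = F ↔ F = T
Thus S2 is true.

True statements: 2 (S1, S2).

2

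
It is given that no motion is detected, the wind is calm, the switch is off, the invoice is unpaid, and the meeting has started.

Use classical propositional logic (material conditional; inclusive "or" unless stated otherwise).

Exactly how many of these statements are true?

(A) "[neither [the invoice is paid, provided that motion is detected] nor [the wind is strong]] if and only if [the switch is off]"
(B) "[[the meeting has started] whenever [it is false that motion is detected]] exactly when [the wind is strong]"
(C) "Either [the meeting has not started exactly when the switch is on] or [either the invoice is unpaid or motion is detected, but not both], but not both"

Let V = "motion is detected" (F), D = "the invoice is paid" (F), Q = "the wind is strong" (F), P = "the switch is on" (F), K = "the meeting has started" (T).

(A): In symbols: ((V -> D) nor Q) <-> ~P

V -> D = F -> F = T
(V -> D) nor Q = T nor F = F
~P = ~F = T
((V -> D) nor Q) <-> ~P = F <-> T = F
So (A) is false.

(B): In symbols: (~V -> K) <-> Q

~V = ~F = T
~V -> K = T -> T = T
(~V -> K) <-> Q = T <-> F = F
Hence (B) is false.

(C): In symbols: (~K <-> P) xor (~D xor V)

~K = ~T = F
~K <-> P = F <-> F = T
~D = ~F = T
~D xor V = T xor F = T
(~K <-> P) xor (~D xor V) = T xor T = F
So (C) is false.

Count: 0.

0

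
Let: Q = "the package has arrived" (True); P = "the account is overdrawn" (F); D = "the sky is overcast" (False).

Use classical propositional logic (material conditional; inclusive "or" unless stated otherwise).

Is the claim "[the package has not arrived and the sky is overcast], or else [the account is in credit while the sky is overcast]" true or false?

This is (~Q & D) | (~P & D).

~Q = ~T = F
~Q & D = F & F = F
~P = ~F = T
~P & D = T & F = F
(~Q & D) | (~P & D) = F | F = F

false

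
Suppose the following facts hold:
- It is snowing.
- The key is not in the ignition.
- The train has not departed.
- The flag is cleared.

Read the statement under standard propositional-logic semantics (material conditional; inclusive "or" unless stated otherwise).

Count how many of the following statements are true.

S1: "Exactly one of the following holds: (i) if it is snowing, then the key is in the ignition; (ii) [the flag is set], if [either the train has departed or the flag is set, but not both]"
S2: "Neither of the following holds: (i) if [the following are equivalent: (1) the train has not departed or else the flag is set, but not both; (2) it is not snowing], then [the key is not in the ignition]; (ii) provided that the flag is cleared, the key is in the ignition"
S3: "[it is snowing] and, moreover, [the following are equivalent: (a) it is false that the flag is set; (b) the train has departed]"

1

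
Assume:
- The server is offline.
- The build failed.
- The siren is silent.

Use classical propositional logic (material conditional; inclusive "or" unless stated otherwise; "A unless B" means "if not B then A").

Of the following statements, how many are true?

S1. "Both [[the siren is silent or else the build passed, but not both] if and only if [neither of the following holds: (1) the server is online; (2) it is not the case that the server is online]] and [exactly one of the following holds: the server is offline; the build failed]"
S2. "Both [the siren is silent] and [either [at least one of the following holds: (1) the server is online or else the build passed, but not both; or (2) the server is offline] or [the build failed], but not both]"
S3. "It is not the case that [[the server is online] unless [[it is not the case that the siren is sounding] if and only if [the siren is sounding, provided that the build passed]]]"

0

Let R = "the siren is sounding" (F), Q = "the build passed" (F), P = "the server is online" (F).

S1: Formalization: ((¬R ⊕ Q) ↔ (P ↓ ¬P)) ∧ (¬P ⊕ ¬Q)

¬R = ¬F = T
¬R ⊕ Q = T ⊕ F = T
¬P = ¬F = T
P ↓ ¬P = F ↓ T = F
(¬R ⊕ Q) ↔ (P ↓ ¬P) = T ↔ F = F
¬P = ¬F = T
¬Q = ¬F = T
¬P ⊕ ¬Q = T ⊕ T = F
((¬R ⊕ Q) ↔ (P ↓ ¬P)) ∧ (¬P ⊕ ¬Q) = F ∧ F = F
Thus S1 is false.

S2: Formalization: ¬R ∧ (((P ⊕ Q) ∨ ¬P) ⊕ ¬Q)

¬R = ¬F = T
P ⊕ Q = F ⊕ F = F
¬P = ¬F = T
(P ⊕ Q) ∨ ¬P = F ∨ T = T
¬Q = ¬F = T
((P ⊕ Q) ∨ ¬P) ⊕ ¬Q = T ⊕ T = F
¬R ∧ (((P ⊕ Q) ∨ ¬P) ⊕ ¬Q) = T ∧ F = F
Hence S2 is false.

S3: This is ¬(P ∨ (¬R ↔ (Q → R))).

¬R = ¬F = T
Q → R = F → F = T
¬R ↔ (Q → R) = T ↔ T = T
P ∨ (¬R ↔ (Q → R)) = F ∨ T = T
¬(P ∨ (¬R ↔ (Q → R))) = ¬T = F
So S3 is false.

0 of the 3 statements are true (none).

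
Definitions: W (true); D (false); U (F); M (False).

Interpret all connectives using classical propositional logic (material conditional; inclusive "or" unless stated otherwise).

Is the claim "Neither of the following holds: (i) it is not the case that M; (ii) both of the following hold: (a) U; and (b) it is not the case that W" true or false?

false

Values: M=F, U=F, W=T.
Formalization: ~M nor (U & ~W)

~M = ~F = T
~W = ~T = F
U & ~W = F & F = F
~M nor (U & ~W) = T nor F = F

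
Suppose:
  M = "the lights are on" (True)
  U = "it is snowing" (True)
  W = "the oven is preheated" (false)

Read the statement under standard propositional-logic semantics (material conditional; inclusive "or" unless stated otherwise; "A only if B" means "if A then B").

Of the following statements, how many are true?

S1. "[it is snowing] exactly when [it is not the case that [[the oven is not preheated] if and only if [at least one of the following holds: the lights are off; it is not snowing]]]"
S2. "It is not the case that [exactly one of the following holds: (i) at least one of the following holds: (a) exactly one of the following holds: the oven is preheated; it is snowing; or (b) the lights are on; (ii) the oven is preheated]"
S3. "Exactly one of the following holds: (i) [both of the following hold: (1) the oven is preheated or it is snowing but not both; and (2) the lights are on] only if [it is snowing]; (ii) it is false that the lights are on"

S1: Parsed as U <-> ~(~W <-> (~M | ~U))

~W = ~F = T
~M = ~T = F
~U = ~T = F
~M | ~U = F | F = F
~W <-> (~M | ~U) = T <-> F = F
~(~W <-> (~M | ~U)) = ~F = T
U <-> ~(~W <-> (~M | ~U)) = T <-> T = T
Thus S1 is true.

S2: Formalization: ~(((W xor U) | M) xor W)

W xor U = F xor T = T
(W xor U) | M = T | T = T
((W xor U) | M) xor W = T xor F = T
~(((W xor U) | M) xor W) = ~T = F
So S2 is false.

S3: In symbols: (((W xor U) & M) -> U) xor ~M

W xor U = F xor T = T
(W xor U) & M = T & T = T
((W xor U) & M) -> U = T -> T = T
~M = ~T = F
(((W xor U) & M) -> U) xor ~M = T xor F = T
Thus S3 is true.

True statements: 2.

2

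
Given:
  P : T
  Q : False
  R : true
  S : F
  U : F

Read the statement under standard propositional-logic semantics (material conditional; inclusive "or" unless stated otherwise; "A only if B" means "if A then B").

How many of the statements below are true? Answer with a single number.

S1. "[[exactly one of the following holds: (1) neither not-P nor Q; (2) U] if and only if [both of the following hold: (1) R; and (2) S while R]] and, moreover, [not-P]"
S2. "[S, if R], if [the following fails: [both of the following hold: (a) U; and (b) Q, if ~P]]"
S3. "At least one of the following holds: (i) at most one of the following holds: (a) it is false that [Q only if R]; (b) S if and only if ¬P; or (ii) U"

1

S1: This is (((¬P ↓ Q) ⊕ U) ↔ (R ∧ (S ∧ R))) ∧ ¬P.

¬P = ¬T = F
¬P ↓ Q = F ↓ F = T
(¬P ↓ Q) ⊕ U = T ⊕ F = T
S ∧ R = F ∧ T = F
R ∧ (S ∧ R) = T ∧ F = F
((¬P ↓ Q) ⊕ U) ↔ (R ∧ (S ∧ R)) = T ↔ F = F
¬P = ¬T = F
(((¬P ↓ Q) ⊕ U) ↔ (R ∧ (S ∧ R))) ∧ ¬P = F ∧ F = F
So S1 is false.

S2: In symbols: ¬(U ∧ (¬P → Q)) → (R → S)

¬P = ¬T = F
¬P → Q = F → F = T
U ∧ (¬P → Q) = F ∧ T = F
¬(U ∧ (¬P → Q)) = ¬F = T
R → S = T → F = F
¬(U ∧ (¬P → Q)) → (R → S) = T → F = F
So S2 is false.

S3: This is (¬(Q → R) ↑ (S ↔ ¬P)) ∨ U.

Q → R = F → T = T
¬(Q → R) = ¬T = F
¬P = ¬T = F
S ↔ ¬P = F ↔ F = T
¬(Q → R) ↑ (S ↔ ¬P) = F ↑ T = T
(¬(Q → R) ↑ (S ↔ ¬P)) ∨ U = T ∨ F = T
So S3 is true.

Count: 1.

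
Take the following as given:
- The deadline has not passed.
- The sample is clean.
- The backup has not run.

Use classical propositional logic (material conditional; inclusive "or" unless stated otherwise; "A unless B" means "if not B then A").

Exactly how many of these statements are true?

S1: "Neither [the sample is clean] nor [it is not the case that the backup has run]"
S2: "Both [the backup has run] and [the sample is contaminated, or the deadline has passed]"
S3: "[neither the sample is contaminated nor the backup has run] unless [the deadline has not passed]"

1

Let U = "the sample is contaminated" (F), P = "the backup has run" (F), Q = "the deadline has passed" (F).

S1: In symbols: ~U nor ~P

~U = ~F = T
~P = ~F = T
~U nor ~P = T nor T = F
Thus S1 is false.

S2: This is P & (U | Q).

U | Q = F | F = F
P & (U | Q) = F & F = F
So S2 is false.

S3: Parsed as (U nor P) | ~Q

U nor P = F nor F = T
~Q = ~F = T
(U nor P) | ~Q = T | T = T
Thus S3 is true.

True statements: 1.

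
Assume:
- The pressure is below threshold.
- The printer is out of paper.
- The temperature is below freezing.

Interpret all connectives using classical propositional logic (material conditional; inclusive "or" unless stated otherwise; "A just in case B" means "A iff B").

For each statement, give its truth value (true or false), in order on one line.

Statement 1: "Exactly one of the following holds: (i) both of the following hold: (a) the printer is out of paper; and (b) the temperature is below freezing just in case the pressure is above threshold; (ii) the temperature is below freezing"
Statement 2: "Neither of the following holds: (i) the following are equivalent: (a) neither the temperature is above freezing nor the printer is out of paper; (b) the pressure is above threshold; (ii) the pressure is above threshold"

Statement 1 true, Statement 2 false

Let W = "the printer has paper" (False), H = "the temperature is below freezing" (True), P = "the pressure is above threshold" (False).

Statement 1: In symbols: (not W and (H iff P)) xor H

not W = not False = True
H iff P = True iff False = False
not W and (H iff P) = True and False = False
(not W and (H iff P)) xor H = False xor True = True
Thus Statement 1 is true.

Statement 2: This is ((not H nor not W) iff P) nor P.

not H = not True = False
not W = not False = True
not H nor not W = False nor True = False
(not H nor not W) iff P = False iff False = True
((not H nor not W) iff P) nor P = True nor False = False
Thus Statement 2 is false.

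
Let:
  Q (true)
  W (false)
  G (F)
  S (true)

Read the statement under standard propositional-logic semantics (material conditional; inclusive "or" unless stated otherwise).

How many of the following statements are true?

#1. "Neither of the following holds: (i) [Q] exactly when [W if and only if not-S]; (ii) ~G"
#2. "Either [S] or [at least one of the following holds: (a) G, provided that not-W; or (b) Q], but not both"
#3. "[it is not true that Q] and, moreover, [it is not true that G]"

0

#1: Parsed as (Q <-> (W <-> ~S)) nor ~G

~S = ~T = F
W <-> ~S = F <-> F = T
Q <-> (W <-> ~S) = T <-> T = T
~G = ~F = T
(Q <-> (W <-> ~S)) nor ~G = T nor T = F
So #1 is false.

#2: This is S xor ((~W -> G) | Q).

~W = ~F = T
~W -> G = T -> F = F
(~W -> G) | Q = F | T = T
S xor ((~W -> G) | Q) = T xor T = F
Thus #2 is false.

#3: Parsed as ~Q & ~G

~Q = ~T = F
~G = ~F = T
~Q & ~G = F & T = F
Hence #3 is false.

True statements: 0 (none).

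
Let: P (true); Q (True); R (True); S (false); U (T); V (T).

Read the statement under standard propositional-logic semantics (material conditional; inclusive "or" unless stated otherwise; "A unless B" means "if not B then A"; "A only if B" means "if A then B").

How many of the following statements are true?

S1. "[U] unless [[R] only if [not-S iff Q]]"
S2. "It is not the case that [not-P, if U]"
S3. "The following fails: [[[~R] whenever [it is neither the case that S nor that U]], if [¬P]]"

2

S1: This is U or (R -> (not S iff Q)).

not S = not False = True
not S iff Q = True iff True = True
R -> (not S iff Q) = True -> True = True
U or (R -> (not S iff Q)) = True or True = True
Hence S1 is true.

S2: This is not (U -> not P).

not P = not True = False
U -> not P = True -> False = False
not (U -> not P) = not False = True
Hence S2 is true.

S3: This is not (not P -> ((S nor U) -> not R)).

not P = not True = False
S nor U = False nor True = False
not R = not True = False
(S nor U) -> not R = False -> False = True
not P -> ((S nor U) -> not R) = False -> True = True
not (not P -> ((S nor U) -> not R)) = not True = False
Hence S3 is false.

2 of the 3 statements are true (S1, S2).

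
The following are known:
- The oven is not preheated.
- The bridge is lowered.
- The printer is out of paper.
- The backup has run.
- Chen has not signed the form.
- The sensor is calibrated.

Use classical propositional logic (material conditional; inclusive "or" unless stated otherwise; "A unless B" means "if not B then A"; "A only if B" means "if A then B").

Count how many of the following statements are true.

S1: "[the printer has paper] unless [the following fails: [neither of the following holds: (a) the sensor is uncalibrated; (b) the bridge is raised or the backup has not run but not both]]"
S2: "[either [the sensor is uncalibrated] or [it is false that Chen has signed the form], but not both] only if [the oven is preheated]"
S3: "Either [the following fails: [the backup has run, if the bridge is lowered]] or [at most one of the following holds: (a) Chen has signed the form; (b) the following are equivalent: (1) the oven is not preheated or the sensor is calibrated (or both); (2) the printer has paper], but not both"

1

Let R = "the printer has paper" (False), V = "the sensor is calibrated" (True), Q = "the bridge is raised" (False), S = "the backup has run" (True), U = "Chen has signed the form" (False), P = "the oven is preheated" (False).

S1: Parsed as R or not (not V nor (Q xor not S))

not V = not True = False
not S = not True = False
Q xor not S = False xor False = False
not V nor (Q xor not S) = False nor False = True
not (not V nor (Q xor not S)) = not True = False
R or not (not V nor (Q xor not S)) = False or False = False
Thus S1 is false.

S2: In symbols: (not V xor not U) -> P

not V = not True = False
not U = not False = True
not V xor not U = False xor True = True
(not V xor not U) -> P = True -> False = False
Hence S2 is false.

S3: In symbols: not (not Q -> S) xor (U nand ((not P or V) iff R))

not Q = not False = True
not Q -> S = True -> True = True
not (not Q -> S) = not True = False
not P = not False = True
not P or V = True or True = True
(not P or V) iff R = True iff False = False
U nand ((not P or V) iff R) = False nand False = True
not (not Q -> S) xor (U nand ((not P or V) iff R)) = False xor True = True
Hence S3 is true.

Count: 1.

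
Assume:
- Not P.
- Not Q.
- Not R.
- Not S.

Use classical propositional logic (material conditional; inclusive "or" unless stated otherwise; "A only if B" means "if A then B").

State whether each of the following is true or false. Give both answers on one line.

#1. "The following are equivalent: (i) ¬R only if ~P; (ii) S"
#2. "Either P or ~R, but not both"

#1 false; #2 true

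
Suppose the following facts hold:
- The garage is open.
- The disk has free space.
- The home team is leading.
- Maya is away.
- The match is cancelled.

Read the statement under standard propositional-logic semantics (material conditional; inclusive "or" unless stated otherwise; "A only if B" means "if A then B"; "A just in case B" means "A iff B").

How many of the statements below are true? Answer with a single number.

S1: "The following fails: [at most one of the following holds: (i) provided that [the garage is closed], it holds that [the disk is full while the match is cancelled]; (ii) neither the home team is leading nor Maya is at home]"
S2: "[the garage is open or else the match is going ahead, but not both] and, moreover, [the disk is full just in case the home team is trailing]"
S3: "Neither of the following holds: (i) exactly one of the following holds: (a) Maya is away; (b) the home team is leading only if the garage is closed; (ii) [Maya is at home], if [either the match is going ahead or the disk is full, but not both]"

Let D = "the garage is closed" (F), H = "the disk is full" (F), W = "the match is cancelled" (T), G = "the home team is leading" (T), R = "Maya is at home" (F).

S1: In symbols: ~((D -> (H & W)) nand (G nor R))

H & W = F & T = F
D -> (H & W) = F -> F = T
G nor R = T nor F = F
(D -> (H & W)) nand (G nor R) = T nand F = T
~((D -> (H & W)) nand (G nor R)) = ~T = F
So S1 is false.

S2: This is (~D xor ~W) & (H <-> ~G).

~D = ~F = T
~W = ~T = F
~D xor ~W = T xor F = T
~G = ~T = F
H <-> ~G = F <-> F = T
(~D xor ~W) & (H <-> ~G) = T & T = T
Thus S2 is true.

S3: In symbols: (~R xor (G -> D)) nor ((~W xor H) -> R)

~R = ~F = T
G -> D = T -> F = F
~R xor (G -> D) = T xor F = T
~W = ~T = F
~W xor H = F xor F = F
(~W xor H) -> R = F -> F = T
(~R xor (G -> D)) nor ((~W xor H) -> R) = T nor T = F
So S3 is false.

Count: 1.

1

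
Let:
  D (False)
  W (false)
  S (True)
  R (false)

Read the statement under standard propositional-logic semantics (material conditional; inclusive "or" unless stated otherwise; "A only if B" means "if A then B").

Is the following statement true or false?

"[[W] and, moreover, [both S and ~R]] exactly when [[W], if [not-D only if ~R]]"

In symbols: (W & (S & ~R)) <-> ((~D -> ~R) -> W)

~R = ~F = T
S & ~R = T & T = T
W & (S & ~R) = F & T = F
~D = ~F = T
~R = ~F = T
~D -> ~R = T -> T = T
(~D -> ~R) -> W = T -> F = F
(W & (S & ~R)) <-> ((~D -> ~R) -> W) = F <-> F = T

True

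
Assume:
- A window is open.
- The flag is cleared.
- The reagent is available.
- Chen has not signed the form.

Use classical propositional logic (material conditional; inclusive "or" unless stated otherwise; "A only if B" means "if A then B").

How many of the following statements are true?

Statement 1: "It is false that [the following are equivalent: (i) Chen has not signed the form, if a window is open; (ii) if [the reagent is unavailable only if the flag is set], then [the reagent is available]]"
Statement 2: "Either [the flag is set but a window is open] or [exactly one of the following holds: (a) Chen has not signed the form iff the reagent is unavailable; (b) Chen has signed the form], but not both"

0

Let K = "a window is open" (True), W = "Chen has signed the form" (False), L = "the reagent is available" (True), V = "the flag is set" (False).

Statement 1: This is not ((K -> not W) iff ((not L -> V) -> L)).

not W = not False = True
K -> not W = True -> True = True
not L = not True = False
not L -> V = False -> False = True
(not L -> V) -> L = True -> True = True
(K -> not W) iff ((not L -> V) -> L) = True iff True = True
not ((K -> not W) iff ((not L -> V) -> L)) = not True = False
Hence Statement 1 is false.

Statement 2: In symbols: (V and K) xor ((not W iff not L) xor W)

V and K = False and True = False
not W = not False = True
not L = not True = False
not W iff not L = True iff False = False
(not W iff not L) xor W = False xor False = False
(V and K) xor ((not W iff not L) xor W) = False xor False = False
Thus Statement 2 is false.

Count: 0.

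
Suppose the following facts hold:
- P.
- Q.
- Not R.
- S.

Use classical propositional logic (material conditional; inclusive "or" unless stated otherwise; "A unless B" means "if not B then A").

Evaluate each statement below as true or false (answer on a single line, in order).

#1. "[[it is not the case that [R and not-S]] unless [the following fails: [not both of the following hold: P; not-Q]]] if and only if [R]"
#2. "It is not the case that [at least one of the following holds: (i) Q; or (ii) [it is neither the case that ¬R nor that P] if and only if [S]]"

#1 false / #2 false

#1: In symbols: (~(R & ~S) | ~(P nand ~Q)) <-> R

~S = ~T = F
R & ~S = F & F = F
~(R & ~S) = ~F = T
~Q = ~T = F
P nand ~Q = T nand F = T
~(P nand ~Q) = ~T = F
~(R & ~S) | ~(P nand ~Q) = T | F = T
(~(R & ~S) | ~(P nand ~Q)) <-> R = T <-> F = F
So #1 is false.

#2: Formalization: ~(Q | ((~R nor P) <-> S))

~R = ~F = T
~R nor P = T nor T = F
(~R nor P) <-> S = F <-> T = F
Q | ((~R nor P) <-> S) = T | F = T
~(Q | ((~R nor P) <-> S)) = ~T = F
Hence #2 is false.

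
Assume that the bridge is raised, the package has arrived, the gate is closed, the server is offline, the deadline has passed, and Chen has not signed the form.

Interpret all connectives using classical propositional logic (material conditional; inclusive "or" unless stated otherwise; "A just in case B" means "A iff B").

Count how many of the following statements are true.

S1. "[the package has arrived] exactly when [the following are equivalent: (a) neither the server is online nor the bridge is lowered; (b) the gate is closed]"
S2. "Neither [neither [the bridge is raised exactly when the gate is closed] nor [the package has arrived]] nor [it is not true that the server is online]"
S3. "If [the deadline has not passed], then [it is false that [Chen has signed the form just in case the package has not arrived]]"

Let Q = "the package has arrived" (T), P = "the server is online" (F), L = "the bridge is raised" (T), V = "the gate is open" (F), R = "the deadline has passed" (T), M = "Chen has signed the form" (F).

S1: Parsed as Q <-> ((P nor ~L) <-> ~V)

~L = ~T = F
P nor ~L = F nor F = T
~V = ~F = T
(P nor ~L) <-> ~V = T <-> T = T
Q <-> ((P nor ~L) <-> ~V) = T <-> T = T
So S1 is true.

S2: Formalization: ((L <-> ~V) nor Q) nor ~P

~V = ~F = T
L <-> ~V = T <-> T = T
(L <-> ~V) nor Q = T nor T = F
~P = ~F = T
((L <-> ~V) nor Q) nor ~P = F nor T = F
Hence S2 is false.

S3: Formalization: ~R -> ~(M <-> ~Q)

~R = ~T = F
~Q = ~T = F
M <-> ~Q = F <-> F = T
~(M <-> ~Q) = ~T = F
~R -> ~(M <-> ~Q) = F -> F = T
Thus S3 is true.

Count: 2.

2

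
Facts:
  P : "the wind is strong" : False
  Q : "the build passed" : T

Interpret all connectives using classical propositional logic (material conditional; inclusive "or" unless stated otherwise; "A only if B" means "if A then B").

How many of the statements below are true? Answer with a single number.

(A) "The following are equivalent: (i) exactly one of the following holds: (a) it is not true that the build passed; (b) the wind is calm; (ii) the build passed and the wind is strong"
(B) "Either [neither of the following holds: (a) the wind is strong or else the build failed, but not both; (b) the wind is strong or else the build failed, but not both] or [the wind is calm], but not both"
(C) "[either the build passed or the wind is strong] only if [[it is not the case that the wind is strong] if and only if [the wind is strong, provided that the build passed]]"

0

(A): Parsed as (¬Q ⊕ ¬P) ↔ (Q ∧ P)

¬Q = ¬T = F
¬P = ¬F = T
¬Q ⊕ ¬P = F ⊕ T = T
Q ∧ P = T ∧ F = F
(¬Q ⊕ ¬P) ↔ (Q ∧ P) = T ↔ F = F
Hence (A) is false.

(B): In symbols: ((P ⊕ ¬Q) ↓ (P ⊕ ¬Q)) ⊕ ¬P

¬Q = ¬T = F
P ⊕ ¬Q = F ⊕ F = F
¬Q = ¬T = F
P ⊕ ¬Q = F ⊕ F = F
(P ⊕ ¬Q) ↓ (P ⊕ ¬Q) = F ↓ F = T
¬P = ¬F = T
((P ⊕ ¬Q) ↓ (P ⊕ ¬Q)) ⊕ ¬P = T ⊕ T = F
Thus (B) is false.

(C): This is (Q ∨ P) → (¬P ↔ (Q → P)).

Q ∨ P = T ∨ F = T
¬P = ¬F = T
Q → P = T → F = F
¬P ↔ (Q → P) = T ↔ F = F
(Q ∨ P) → (¬P ↔ (Q → P)) = T → F = F
So (C) is false.

Count: 0.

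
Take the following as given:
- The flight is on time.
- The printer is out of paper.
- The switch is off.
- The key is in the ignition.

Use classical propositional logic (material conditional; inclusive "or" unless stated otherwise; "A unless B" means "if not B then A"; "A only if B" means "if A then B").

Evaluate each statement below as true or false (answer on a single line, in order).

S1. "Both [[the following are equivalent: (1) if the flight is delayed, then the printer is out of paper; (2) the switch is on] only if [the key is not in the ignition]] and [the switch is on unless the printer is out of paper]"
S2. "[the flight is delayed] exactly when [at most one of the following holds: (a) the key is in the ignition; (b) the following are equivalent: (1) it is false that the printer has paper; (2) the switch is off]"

Let M = "the flight is delayed" (F), R = "the printer has paper" (F), P = "the switch is on" (F), N = "the key is in the ignition" (T).

S1: Formalization: (((M → ¬R) ↔ P) → ¬N) ∧ (P ∨ ¬R)

¬R = ¬F = T
M → ¬R = F → T = T
(M → ¬R) ↔ P = T ↔ F = F
¬N = ¬T = F
((M → ¬R) ↔ P) → ¬N = F → F = T
¬R = ¬F = T
P ∨ ¬R = F ∨ T = T
(((M → ¬R) ↔ P) → ¬N) ∧ (P ∨ ¬R) = T ∧ T = T
So S1 is true.

S2: This is M ↔ (N ↑ (¬R ↔ ¬P)).

¬R = ¬F = T
¬P = ¬F = T
¬R ↔ ¬P = T ↔ T = T
N ↑ (¬R ↔ ¬P) = T ↑ T = F
M ↔ (N ↑ (¬R ↔ ¬P)) = F ↔ F = T
So S2 is true.

S1 true; S2 true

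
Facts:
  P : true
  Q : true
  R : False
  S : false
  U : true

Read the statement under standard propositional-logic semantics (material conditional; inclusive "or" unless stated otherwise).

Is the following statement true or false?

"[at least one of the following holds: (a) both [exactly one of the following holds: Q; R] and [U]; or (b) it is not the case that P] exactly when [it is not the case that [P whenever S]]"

False

Values: Q=True, R=False, U=True, P=True, S=False.
This is (((Q xor R) and U) or not P) iff not (S -> P).

Q xor R = True xor False = True
(Q xor R) and U = True and True = True
not P = not True = False
((Q xor R) and U) or not P = True or False = True
S -> P = False -> True = True
not (S -> P) = not True = False
(((Q xor R) and U) or not P) iff not (S -> P) = True iff False = False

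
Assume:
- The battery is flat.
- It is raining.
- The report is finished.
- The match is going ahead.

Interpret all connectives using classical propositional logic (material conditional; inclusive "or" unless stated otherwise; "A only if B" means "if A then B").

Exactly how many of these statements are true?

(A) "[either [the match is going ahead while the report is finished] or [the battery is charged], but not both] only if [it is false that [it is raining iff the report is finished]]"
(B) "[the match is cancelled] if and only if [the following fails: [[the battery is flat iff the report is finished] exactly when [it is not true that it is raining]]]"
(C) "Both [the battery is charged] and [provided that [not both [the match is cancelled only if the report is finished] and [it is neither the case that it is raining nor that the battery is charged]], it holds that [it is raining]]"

0

Let U = "the match is cancelled" (F), D = "the report is finished" (T), R = "the battery is charged" (F), Q = "it is raining" (T).

(A): Parsed as ((¬U ∧ D) ⊕ R) → ¬(Q ↔ D)

¬U = ¬F = T
¬U ∧ D = T ∧ T = T
(¬U ∧ D) ⊕ R = T ⊕ F = T
Q ↔ D = T ↔ T = T
¬(Q ↔ D) = ¬T = F
((¬U ∧ D) ⊕ R) → ¬(Q ↔ D) = T → F = F
Hence (A) is false.

(B): This is U ↔ ¬((¬R ↔ D) ↔ ¬Q).

¬R = ¬F = T
¬R ↔ D = T ↔ T = T
¬Q = ¬T = F
(¬R ↔ D) ↔ ¬Q = T ↔ F = F
¬((¬R ↔ D) ↔ ¬Q) = ¬F = T
U ↔ ¬((¬R ↔ D) ↔ ¬Q) = F ↔ T = F
Hence (B) is false.

(C): Formalization: R ∧ (((U → D) ↑ (Q ↓ R)) → Q)

U → D = F → T = T
Q ↓ R = T ↓ F = F
(U → D) ↑ (Q ↓ R) = T ↑ F = T
((U → D) ↑ (Q ↓ R)) → Q = T → T = T
R ∧ (((U → D) ↑ (Q ↓ R)) → Q) = F ∧ T = F
Hence (C) is false.

True statements: 0 (none).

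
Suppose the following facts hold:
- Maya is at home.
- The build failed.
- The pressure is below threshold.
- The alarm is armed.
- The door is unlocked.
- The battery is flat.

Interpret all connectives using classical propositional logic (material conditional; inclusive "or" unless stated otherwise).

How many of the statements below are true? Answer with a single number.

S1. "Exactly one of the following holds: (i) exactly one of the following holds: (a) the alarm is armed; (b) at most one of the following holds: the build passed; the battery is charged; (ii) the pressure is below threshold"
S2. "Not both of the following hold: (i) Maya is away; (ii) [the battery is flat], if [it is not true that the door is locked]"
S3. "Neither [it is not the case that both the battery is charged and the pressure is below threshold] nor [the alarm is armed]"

2

Let D = "the alarm is armed" (True), S = "the build passed" (False), P = "the battery is charged" (False), U = "the pressure is above threshold" (False), M = "Maya is at home" (True), G = "the door is locked" (False).

S1: Formalization: (D xor (S nand P)) xor not U

S nand P = False nand False = True
D xor (S nand P) = True xor True = False
not U = not False = True
(D xor (S nand P)) xor not U = False xor True = True
So S1 is true.

S2: Formalization: not M nand (not G -> not P)

not M = not True = False
not G = not False = True
not P = not False = True
not G -> not P = True -> True = True
not M nand (not G -> not P) = False nand True = True
So S2 is true.

S3: Parsed as (P nand not U) nor D

not U = not False = True
P nand not U = False nand True = True
(P nand not U) nor D = True nor True = False
Hence S3 is false.

2 of the 3 statements are true (S1, S2).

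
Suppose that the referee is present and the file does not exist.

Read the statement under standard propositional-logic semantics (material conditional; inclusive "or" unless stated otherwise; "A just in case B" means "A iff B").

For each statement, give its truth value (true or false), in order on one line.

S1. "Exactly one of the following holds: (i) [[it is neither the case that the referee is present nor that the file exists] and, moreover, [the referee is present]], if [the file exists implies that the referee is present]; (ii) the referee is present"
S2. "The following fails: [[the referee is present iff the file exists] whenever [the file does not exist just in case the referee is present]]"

S1 True, S2 True

Let Q = "the file exists" (False), P = "the referee is present" (True).

S1: In symbols: ((Q -> P) -> ((P nor Q) and P)) xor P

Q -> P = False -> True = True
P nor Q = True nor False = False
(P nor Q) and P = False and True = False
(Q -> P) -> ((P nor Q) and P) = True -> False = False
((Q -> P) -> ((P nor Q) and P)) xor P = False xor True = True
Thus S1 is true.

S2: Formalization: not ((not Q iff P) -> (P iff Q))

not Q = not False = True
not Q iff P = True iff True = True
P iff Q = True iff False = False
(not Q iff P) -> (P iff Q) = True -> False = False
not ((not Q iff P) -> (P iff Q)) = not False = True
Thus S2 is true.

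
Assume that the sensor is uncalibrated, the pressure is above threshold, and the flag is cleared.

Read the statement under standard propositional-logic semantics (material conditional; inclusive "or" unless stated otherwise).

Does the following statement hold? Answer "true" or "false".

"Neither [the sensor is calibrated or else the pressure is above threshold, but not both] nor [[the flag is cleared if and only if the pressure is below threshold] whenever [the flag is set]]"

False.

Let P = "the sensor is calibrated" (F), Q = "the pressure is above threshold" (T), R = "the flag is set" (F).
This is (P ⊕ Q) ↓ (R → (¬R ↔ ¬Q)).

P ⊕ Q = F ⊕ T = T
¬R = ¬F = T
¬Q = ¬T = F
¬R ↔ ¬Q = T ↔ F = F
R → (¬R ↔ ¬Q) = F → F = T
(P ⊕ Q) ↓ (R → (¬R ↔ ¬Q)) = T ↓ T = F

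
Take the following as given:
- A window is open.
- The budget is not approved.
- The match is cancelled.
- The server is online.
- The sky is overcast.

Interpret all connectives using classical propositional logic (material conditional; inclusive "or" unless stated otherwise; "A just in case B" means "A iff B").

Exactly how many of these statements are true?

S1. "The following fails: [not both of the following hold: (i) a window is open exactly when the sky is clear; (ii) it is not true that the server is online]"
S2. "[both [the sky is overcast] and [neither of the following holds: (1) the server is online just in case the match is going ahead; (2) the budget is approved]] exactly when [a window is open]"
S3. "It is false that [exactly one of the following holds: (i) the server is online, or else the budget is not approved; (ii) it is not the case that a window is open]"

1

Let P = "a window is open" (True), U = "the sky is overcast" (True), S = "the server is online" (True), R = "the match is cancelled" (True), Q = "the budget is approved" (False).

S1: In symbols: not ((P iff not U) nand not S)

not U = not True = False
P iff not U = True iff False = False
not S = not True = False
(P iff not U) nand not S = False nand False = True
not ((P iff not U) nand not S) = not True = False
So S1 is false.

S2: This is (U and ((S iff not R) nor Q)) iff P.

not R = not True = False
S iff not R = True iff False = False
(S iff not R) nor Q = False nor False = True
U and ((S iff not R) nor Q) = True and True = True
(U and ((S iff not R) nor Q)) iff P = True iff True = True
Hence S2 is true.

S3: Parsed as not ((S or not Q) xor not P)

not Q = not False = True
S or not Q = True or True = True
not P = not True = False
(S or not Q) xor not P = True xor False = True
not ((S or not Q) xor not P) = not True = False
Thus S3 is false.

1 of the 3 statements is true (S2).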